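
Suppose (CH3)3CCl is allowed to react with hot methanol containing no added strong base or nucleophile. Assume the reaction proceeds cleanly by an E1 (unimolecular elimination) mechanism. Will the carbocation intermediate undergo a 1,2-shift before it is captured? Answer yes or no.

no

The first-formed carbocation is tertiary.
No single 1,2-shift to an adjacent carbon would produce a more-substituted cation than the one already present, so no rearrangement occurs.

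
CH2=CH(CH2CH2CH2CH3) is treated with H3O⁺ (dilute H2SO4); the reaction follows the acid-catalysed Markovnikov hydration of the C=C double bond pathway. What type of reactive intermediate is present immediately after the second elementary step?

oxonium ion

Step 1: Electrophilic addition begins with the π(C=C) electrons forming a bond to the proton of H3O⁺. Following Markovnikov's rule, the resulting cation is secondary. H2O is released.
Step 2: Nucleophilic capture of the cation by H2O produces the protonated alcohol (an oxonium ion).
After step 2 the species present is an oxonium ion.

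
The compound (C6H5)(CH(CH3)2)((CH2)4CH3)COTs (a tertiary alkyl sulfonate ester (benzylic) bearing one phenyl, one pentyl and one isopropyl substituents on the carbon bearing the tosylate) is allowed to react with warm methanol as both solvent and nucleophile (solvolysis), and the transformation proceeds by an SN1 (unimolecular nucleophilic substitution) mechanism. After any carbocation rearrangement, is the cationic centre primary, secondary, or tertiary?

Step 1: The C–O bond breaks with both electrons going to the tosylate; TsO⁻ leaves and a tertiary carbocation remains.
No single 1,2-shift to an adjacent carbon would give a more-substituted cation, so no rearrangement occurs.

tertiary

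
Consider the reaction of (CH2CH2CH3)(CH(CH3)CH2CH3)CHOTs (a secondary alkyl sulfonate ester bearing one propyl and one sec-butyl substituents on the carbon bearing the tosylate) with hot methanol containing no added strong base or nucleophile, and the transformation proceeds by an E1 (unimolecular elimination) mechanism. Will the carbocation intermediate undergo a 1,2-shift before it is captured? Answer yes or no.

The first-formed carbocation is secondary.
The adjacent sec-butyl carbon already bears 2 other carbon substituents and has a hydrogen to migrate; after a 1,2-hydride shift from that carbon the positive charge sits on a tertiary centre.
Tertiary is more stable than secondary, so the shift occurs.

yes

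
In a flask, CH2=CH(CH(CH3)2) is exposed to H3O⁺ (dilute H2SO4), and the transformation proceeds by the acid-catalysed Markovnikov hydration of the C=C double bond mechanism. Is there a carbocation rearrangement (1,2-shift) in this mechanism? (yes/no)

The first-formed carbocation is secondary.
The adjacent isopropyl carbon already bears 2 other carbon substituents and has a hydrogen to migrate; after a 1,2-hydride shift from that carbon the positive charge sits on a tertiary centre.
Tertiary is more stable than secondary, so the shift occurs.

yes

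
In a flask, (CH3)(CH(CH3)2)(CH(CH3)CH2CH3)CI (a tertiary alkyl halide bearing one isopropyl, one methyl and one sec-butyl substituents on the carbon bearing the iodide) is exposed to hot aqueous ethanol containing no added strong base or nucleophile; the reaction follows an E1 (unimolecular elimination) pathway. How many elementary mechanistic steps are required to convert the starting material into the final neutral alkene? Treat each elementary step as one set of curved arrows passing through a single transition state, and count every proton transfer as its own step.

2

Step 1: Ionisation: the C–I σ-bond cleaves heterolytically; both bonding electrons depart with I⁻, leaving a tertiary carbocation at the α-carbon.
(No 1,2-shift: no single shift to an adjacent carbon would give a more stable cation.)
Step 2: A water (or ethanol) molecule (solvent) deprotonates a β-carbon; as the C–H bond breaks, those electrons form the new alkene π bond.
Total: 2 elementary steps.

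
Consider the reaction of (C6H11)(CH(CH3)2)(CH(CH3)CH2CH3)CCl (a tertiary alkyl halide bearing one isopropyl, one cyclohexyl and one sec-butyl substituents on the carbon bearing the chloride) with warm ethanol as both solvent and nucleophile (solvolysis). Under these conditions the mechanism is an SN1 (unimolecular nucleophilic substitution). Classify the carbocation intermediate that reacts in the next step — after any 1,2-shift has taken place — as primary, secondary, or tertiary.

Step 1: Ionisation: the C–Cl σ-bond cleaves heterolytically; both bonding electrons depart with Cl⁻, leaving a tertiary carbocation at the α-carbon.
No single 1,2-shift to an adjacent carbon would give a more-substituted cation, so no rearrangement occurs.

tertiary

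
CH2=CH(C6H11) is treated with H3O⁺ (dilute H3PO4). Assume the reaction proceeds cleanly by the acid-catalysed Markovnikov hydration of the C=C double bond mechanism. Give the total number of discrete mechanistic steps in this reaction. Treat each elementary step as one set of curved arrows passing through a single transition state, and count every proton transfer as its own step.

4

Step 1: The π electrons of the C=C bond attack a proton of H3O⁺; Markovnikov addition places the new C–H on the less-substituted alkene carbon, so the positive charge ends up on the more-substituted carbon — a secondary carbocation. H2O is released.
Step 2: Carbocation rearrangement: a 1,2-hydride shift from the adjacent cyclohexyl carbon converts the initially-formed secondary cation into the more stable tertiary cation.
Step 3: Nucleophilic capture of the cation by H2O produces the protonated alcohol (an oxonium ion).
Step 4: Deprotonation of the oxonium ion by a water molecule delivers the neutral alcohol and regenerates the acid catalyst.
Total: 4 elementary steps.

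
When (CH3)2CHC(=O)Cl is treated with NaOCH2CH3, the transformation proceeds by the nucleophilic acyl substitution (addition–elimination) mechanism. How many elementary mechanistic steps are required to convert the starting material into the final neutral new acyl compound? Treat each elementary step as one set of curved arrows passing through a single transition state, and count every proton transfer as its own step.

2

Step 1: A lone pair on the O of CH3CH2O⁻ attacks the electrophilic acyl carbon; the π(C=O) electrons move onto oxygen, giving a tetrahedral intermediate.
Step 2: Elimination step: re-formation of the carbonyl π bond drives out Cl⁻, giving the new acyl compound.
Total: 2 elementary steps.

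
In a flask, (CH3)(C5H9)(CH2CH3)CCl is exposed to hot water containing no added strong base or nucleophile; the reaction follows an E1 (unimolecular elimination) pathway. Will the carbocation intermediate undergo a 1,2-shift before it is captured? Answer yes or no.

no

The first-formed carbocation is tertiary.
No single 1,2-shift to an adjacent carbon would produce a more-substituted cation than the one already present, so no rearrangement occurs.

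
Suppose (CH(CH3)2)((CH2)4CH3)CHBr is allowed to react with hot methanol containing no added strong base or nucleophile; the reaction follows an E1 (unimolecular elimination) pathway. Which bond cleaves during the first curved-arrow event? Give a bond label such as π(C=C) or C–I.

Step 1: Unassisted departure of Br⁻ (taking the C–Br bonding pair) generates a secondary carbocation.
The bond broken in this step is the C–Br bond.

C–Br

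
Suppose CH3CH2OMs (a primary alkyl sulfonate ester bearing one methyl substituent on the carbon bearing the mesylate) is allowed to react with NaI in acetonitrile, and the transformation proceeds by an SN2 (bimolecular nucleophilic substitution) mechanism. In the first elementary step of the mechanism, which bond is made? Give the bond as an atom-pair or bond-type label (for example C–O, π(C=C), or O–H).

C–I

Step 1: I⁻ attacks the back face of the α-carbon while MsO⁻ departs with the C–O bonding pair — a single concerted displacement through a pentacoordinate transition state.
The bond formed in this step is the C–I bond.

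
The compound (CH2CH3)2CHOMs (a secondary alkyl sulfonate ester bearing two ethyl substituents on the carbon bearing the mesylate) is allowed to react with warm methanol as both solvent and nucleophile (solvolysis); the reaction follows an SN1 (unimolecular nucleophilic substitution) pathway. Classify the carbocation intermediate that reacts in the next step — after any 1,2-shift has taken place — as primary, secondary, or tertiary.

secondary

Step 1: Ionisation: the C–O σ-bond cleaves heterolytically; both bonding electrons depart with MsO⁻, leaving a secondary carbocation at the α-carbon.
No single 1,2-shift to an adjacent carbon would give a more-substituted cation, so no rearrangement occurs.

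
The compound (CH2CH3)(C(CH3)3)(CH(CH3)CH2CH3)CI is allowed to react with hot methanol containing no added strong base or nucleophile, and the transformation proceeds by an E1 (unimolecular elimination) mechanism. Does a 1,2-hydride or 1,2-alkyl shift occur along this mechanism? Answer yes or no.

no

The first-formed carbocation is tertiary.
No single 1,2-shift to an adjacent carbon would produce a more-substituted cation than the one already present, so no rearrangement occurs.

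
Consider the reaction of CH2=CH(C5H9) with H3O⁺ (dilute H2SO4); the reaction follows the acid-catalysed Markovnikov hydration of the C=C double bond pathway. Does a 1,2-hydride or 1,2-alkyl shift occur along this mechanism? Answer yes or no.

yes

The first-formed carbocation is secondary.
The adjacent cyclopentyl carbon already bears 2 other carbon substituents and has a hydrogen to migrate; after a 1,2-hydride shift from that carbon the positive charge sits on a tertiary centre.
Tertiary is more stable than secondary, so the shift occurs.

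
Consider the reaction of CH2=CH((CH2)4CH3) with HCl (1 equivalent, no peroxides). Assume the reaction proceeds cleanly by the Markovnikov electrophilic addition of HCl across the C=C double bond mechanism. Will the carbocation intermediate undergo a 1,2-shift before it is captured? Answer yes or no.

The first-formed carbocation is secondary.
No single 1,2-shift to an adjacent carbon would produce a more-substituted cation than the one already present, so no rearrangement occurs.

no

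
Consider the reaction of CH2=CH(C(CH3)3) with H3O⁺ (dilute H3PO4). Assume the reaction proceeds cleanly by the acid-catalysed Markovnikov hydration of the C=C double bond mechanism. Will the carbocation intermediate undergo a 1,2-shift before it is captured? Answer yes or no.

The first-formed carbocation is secondary.
The adjacent tert-butyl carbon has no hydrogen but bears methyl groups; migration of one methyl with its bonding pair (a 1,2-methyl shift) places the charge on a tertiary centre.
Tertiary is more stable than secondary, so the shift occurs.

yes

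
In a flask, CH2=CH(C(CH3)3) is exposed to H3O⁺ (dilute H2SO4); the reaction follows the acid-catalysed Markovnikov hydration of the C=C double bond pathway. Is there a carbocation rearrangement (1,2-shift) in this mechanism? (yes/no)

yes

The first-formed carbocation is secondary.
The adjacent tert-butyl carbon has no hydrogen but bears methyl groups; migration of one methyl with its bonding pair (a 1,2-methyl shift) places the charge on a tertiary centre.
Tertiary is more stable than secondary, so the shift occurs.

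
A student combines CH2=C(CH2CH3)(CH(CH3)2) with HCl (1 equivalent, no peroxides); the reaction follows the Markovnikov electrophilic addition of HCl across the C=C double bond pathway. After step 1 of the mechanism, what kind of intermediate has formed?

Step 1: The π electrons of the C=C bond attack a proton of HCl; Markovnikov addition places the new C–H on the less-substituted alkene carbon, so the positive charge ends up on the more-substituted carbon — a tertiary carbocation. The H–Cl bond breaks heterolytically, releasing Cl⁻.
After step 1 the species present is a tertiary carbocation.

tertiary carbocation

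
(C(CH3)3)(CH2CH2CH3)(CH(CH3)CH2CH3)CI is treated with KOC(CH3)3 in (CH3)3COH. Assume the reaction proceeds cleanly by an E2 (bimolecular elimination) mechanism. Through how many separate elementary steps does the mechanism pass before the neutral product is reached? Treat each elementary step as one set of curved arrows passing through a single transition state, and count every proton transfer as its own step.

1

Step 1: Concerted anti-periplanar elimination: (CH3)3CO⁻ abstracts a β-H while I⁻ leaves, and the C–H electrons become the new C=C π bond — all in a single transition state.
Total: 1 elementary step.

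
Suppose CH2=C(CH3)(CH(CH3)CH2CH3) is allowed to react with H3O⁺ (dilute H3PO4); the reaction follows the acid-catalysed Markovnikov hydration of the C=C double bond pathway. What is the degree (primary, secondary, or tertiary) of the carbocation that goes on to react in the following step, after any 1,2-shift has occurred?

Step 1: The π electrons of the C=C bond attack a proton of H3O⁺; Markovnikov addition places the new C–H on the less-substituted alkene carbon, so the positive charge ends up on the more-substituted carbon — a tertiary carbocation. H2O is released.
No single 1,2-shift to an adjacent carbon would give a more-substituted cation, so no rearrangement occurs.

tertiary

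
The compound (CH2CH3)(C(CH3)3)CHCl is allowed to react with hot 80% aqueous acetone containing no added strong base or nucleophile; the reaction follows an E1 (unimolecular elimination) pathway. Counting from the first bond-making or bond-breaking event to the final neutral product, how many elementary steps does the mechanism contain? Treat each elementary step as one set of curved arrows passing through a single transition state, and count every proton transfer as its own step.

Step 1: Ionisation: the C–Cl σ-bond cleaves heterolytically; both bonding electrons depart with Cl⁻, leaving a secondary carbocation at the α-carbon.
Step 2: A methyl group with its bonding pair migrates from the adjacent tert-butyl carbon to the cationic centre — a 1,2-methyl shift — upgrading the secondary cation to a tertiary one.
Step 3: A water molecule (solvent) deprotonates a β-carbon; as the C–H bond breaks, those electrons form the new alkene π bond.
Total: 3 elementary steps.

3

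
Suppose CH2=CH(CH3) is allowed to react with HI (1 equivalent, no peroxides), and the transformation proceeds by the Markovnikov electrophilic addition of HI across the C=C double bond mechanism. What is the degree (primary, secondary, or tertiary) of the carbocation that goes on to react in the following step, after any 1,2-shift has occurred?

Step 1: The π electrons of the C=C bond attack a proton of HI; Markovnikov addition places the new C–H on the less-substituted alkene carbon, so the positive charge ends up on the more-substituted carbon — a secondary carbocation. The H–I bond breaks heterolytically, releasing I⁻.
No single 1,2-shift to an adjacent carbon would give a more-substituted cation, so no rearrangement occurs.

secondary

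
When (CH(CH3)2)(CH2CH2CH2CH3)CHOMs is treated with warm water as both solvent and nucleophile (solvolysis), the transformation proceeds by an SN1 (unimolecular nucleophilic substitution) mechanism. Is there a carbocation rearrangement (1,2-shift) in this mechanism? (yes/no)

yes

The first-formed carbocation is secondary.
The adjacent isopropyl carbon already bears 2 other carbon substituents and has a hydrogen to migrate; after a 1,2-hydride shift from that carbon the positive charge sits on a tertiary centre.
Tertiary is more stable than secondary, so the shift occurs.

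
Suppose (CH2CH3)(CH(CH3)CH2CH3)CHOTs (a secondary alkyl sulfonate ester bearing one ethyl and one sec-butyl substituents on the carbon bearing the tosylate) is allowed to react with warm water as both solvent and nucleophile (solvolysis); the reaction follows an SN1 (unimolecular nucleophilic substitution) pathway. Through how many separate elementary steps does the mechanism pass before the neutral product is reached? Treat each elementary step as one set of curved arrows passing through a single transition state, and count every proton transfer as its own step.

4

Step 1: Ionisation: the C–O σ-bond cleaves heterolytically; both bonding electrons depart with TsO⁻, leaving a secondary carbocation at the α-carbon.
Step 2: A 1,2-hydride shift from the adjacent sec-butyl carbon moves the positive charge from the secondary centre to an adjacent carbon, generating a more stable tertiary carbocation.
Step 3: Nucleophilic capture: the oxygen of H2O bonds to the cationic carbon, producing an oxonium-ion intermediate.
Step 4: Deprotonation of the oxonium oxygen by solvent water yields the neutral alcohol.
Total: 4 elementary steps.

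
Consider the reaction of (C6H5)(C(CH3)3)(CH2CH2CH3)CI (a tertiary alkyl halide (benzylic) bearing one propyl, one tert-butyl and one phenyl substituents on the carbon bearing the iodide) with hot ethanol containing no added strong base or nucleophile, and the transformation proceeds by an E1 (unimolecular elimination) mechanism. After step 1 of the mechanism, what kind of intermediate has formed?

Step 1: Rate-determining heterolysis of the C–I bond gives I⁻ and a tertiary carbocation.
After step 1 the species present is a tertiary carbocation.

tertiary carbocation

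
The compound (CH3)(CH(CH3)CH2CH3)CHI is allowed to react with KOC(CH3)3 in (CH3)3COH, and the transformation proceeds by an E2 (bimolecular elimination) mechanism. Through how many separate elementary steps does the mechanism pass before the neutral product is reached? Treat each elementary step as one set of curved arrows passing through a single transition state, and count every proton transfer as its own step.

1

Step 1: In one step, (CH3)3CO⁻ pulls off a β-proton, the C–I bond cleaves, and a C=C double bond forms between the α- and β-carbons (E2, anti elimination).
Total: 1 elementary step.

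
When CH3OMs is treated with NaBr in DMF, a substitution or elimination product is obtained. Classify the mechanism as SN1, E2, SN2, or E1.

Conditions: a methyl substrate with a strong nucleophile in the polar aprotic solvent DMF.
These conditions are the textbook signature of the SN2 pathway.
An unhindered substrate with a strong nucleophile in a polar aprotic solvent favours one-step backside displacement.

SN2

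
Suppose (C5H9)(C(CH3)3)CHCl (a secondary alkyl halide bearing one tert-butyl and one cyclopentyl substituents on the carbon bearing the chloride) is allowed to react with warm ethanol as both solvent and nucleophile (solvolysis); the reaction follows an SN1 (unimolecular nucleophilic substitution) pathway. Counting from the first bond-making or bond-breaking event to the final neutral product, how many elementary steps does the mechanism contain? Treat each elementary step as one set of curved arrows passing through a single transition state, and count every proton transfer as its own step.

Step 1: Unassisted departure of Cl⁻ (taking the C–Cl bonding pair) generates a secondary carbocation.
Step 2: A 1,2-hydride shift from the adjacent cyclopentyl carbon moves the positive charge from the secondary centre to an adjacent carbon, generating a more stable tertiary carbocation.
Step 3: Nucleophilic capture: the oxygen of CH3CH2OH bonds to the cationic carbon, producing an oxonium-ion intermediate.
Step 4: Deprotonation of the oxonium oxygen by solvent ethanol yields the neutral ether.
Total: 4 elementary steps.

4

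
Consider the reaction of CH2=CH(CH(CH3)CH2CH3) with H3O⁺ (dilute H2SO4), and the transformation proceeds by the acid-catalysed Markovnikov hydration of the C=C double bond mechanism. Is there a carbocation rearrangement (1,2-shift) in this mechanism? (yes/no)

The first-formed carbocation is secondary.
The adjacent sec-butyl carbon already bears 2 other carbon substituents and has a hydrogen to migrate; after a 1,2-hydride shift from that carbon the positive charge sits on a tertiary centre.
Tertiary is more stable than secondary, so the shift occurs.

yes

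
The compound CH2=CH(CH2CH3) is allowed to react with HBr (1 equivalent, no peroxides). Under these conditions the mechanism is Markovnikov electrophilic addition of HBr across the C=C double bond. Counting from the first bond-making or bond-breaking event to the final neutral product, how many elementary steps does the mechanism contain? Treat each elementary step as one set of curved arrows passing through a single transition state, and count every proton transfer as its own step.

Step 1: Electrophilic addition begins with the π(C=C) electrons forming a bond to the proton of HBr. Following Markovnikov's rule, the resulting cation is secondary. The H–Br bond breaks heterolytically, releasing Br⁻.
(No 1,2-shift: no single shift to an adjacent carbon would give a more stable cation.)
Step 2: Nucleophilic attack by Br⁻ on the carbocation completes the addition, giving R–Br.
Total: 2 elementary steps.

2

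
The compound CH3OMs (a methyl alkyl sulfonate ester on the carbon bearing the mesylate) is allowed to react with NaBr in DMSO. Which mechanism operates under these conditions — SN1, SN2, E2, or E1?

SN2

Conditions: a methyl substrate with a strong nucleophile in the polar aprotic solvent DMSO.
These conditions are the textbook signature of the SN2 pathway.
An unhindered substrate with a strong nucleophile in a polar aprotic solvent favours one-step backside displacement.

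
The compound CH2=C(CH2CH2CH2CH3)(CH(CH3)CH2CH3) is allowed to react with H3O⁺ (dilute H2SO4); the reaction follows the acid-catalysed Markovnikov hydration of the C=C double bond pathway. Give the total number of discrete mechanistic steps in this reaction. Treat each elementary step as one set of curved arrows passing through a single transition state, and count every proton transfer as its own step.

3

Step 1: Protonation of the alkene by H3O⁺: the π bond acts as the nucleophile and picks up H⁺, giving the more stable (Markovnikov) tertiary carbocation. H2O is released.
(No 1,2-shift: no single shift to an adjacent carbon would give a more stable cation.)
Step 2: Nucleophilic capture of the cation by H2O produces the protonated alcohol (an oxonium ion).
Step 3: H2O removes a proton from the oxonium oxygen, regenerating H3O⁺ and giving the neutral alcohol.
Total: 3 elementary steps.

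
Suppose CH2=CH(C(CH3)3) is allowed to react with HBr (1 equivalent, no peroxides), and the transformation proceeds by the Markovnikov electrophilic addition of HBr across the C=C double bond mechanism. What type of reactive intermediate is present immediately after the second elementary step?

tertiary carbocation

Step 1: Protonation of the alkene by HBr: the π bond acts as the nucleophile and picks up H⁺, giving the more stable (Markovnikov) secondary carbocation. The H–Br bond breaks heterolytically, releasing Br⁻.
Step 2: Carbocation rearrangement: a 1,2-methyl shift from the adjacent tert-butyl carbon converts the initially-formed secondary cation into the more stable tertiary cation.
After step 2 the species present is a tertiary carbocation.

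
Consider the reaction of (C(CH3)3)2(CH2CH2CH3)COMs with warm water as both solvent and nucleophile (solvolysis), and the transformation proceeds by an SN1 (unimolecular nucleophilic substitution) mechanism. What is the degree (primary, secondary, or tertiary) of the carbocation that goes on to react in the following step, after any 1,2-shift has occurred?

tertiary

Step 1: Unassisted departure of MsO⁻ (taking the C–O bonding pair) generates a tertiary carbocation.
No single 1,2-shift to an adjacent carbon would give a more-substituted cation, so no rearrangement occurs.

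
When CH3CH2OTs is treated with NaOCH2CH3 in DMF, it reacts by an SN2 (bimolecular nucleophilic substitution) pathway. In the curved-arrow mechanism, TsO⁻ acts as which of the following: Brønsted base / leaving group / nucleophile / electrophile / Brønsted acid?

Step 1: CH3CH2O⁻ attacks the back face of the α-carbon while TsO⁻ departs with the C–O bonding pair — a single concerted displacement through a pentacoordinate transition state.
TsO⁻ departs with both electrons of the breaking σ-bond — that is the definition of a leaving group.

leaving group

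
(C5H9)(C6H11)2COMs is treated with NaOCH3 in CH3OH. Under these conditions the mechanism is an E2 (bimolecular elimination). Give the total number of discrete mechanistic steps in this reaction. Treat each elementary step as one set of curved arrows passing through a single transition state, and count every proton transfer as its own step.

1

Step 1: Concerted anti-periplanar elimination: CH3O⁻ abstracts a β-H while MsO⁻ leaves, and the C–H electrons become the new C=C π bond — all in a single transition state.
Total: 1 elementary step.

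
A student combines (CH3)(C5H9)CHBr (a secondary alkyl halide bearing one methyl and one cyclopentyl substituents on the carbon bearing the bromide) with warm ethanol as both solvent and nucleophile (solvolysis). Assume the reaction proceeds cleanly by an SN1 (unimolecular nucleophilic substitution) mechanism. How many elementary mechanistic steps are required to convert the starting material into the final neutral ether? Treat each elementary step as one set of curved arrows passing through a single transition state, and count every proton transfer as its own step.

4

Step 1: Ionisation: the C–Br σ-bond cleaves heterolytically; both bonding electrons depart with Br⁻, leaving a secondary carbocation at the α-carbon.
Step 2: Carbocation rearrangement: a 1,2-hydride shift from the adjacent cyclopentyl carbon converts the initially-formed secondary cation into the more stable tertiary cation.
Step 3: CH3CH2OH donates an oxygen lone pair into the empty p orbital of the cation, giving a protonated ether (an oxonium ion).
Step 4: Proton transfer from the O–H of the oxonium ion to a solvent molecule delivers the neutral ether.
Total: 4 elementary steps.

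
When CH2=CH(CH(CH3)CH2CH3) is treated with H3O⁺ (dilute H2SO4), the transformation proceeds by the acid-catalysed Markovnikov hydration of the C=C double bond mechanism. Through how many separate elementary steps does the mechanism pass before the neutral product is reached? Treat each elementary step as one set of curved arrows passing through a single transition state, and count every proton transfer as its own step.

4

Step 1: Electrophilic addition begins with the π(C=C) electrons forming a bond to the proton of H3O⁺. Following Markovnikov's rule, the resulting cation is secondary. H2O is released.
Step 2: A 1,2-hydride shift from the adjacent sec-butyl carbon moves the positive charge from the secondary centre to an adjacent carbon, generating a more stable tertiary carbocation.
Step 3: A lone pair on the oxygen of H2O attacks the carbocation, forming a C–O bond and an oxonium ion (a protonated alcohol).
Step 4: Deprotonation of the oxonium ion by a water molecule delivers the neutral alcohol and regenerates the acid catalyst.
Total: 4 elementary steps.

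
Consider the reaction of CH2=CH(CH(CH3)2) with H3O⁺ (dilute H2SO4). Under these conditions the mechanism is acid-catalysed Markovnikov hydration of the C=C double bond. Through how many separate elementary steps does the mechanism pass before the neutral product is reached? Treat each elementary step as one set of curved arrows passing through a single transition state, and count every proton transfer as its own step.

Step 1: Electrophilic addition begins with the π(C=C) electrons forming a bond to the proton of H3O⁺. Following Markovnikov's rule, the resulting cation is secondary. H2O is released.
Step 2: A 1,2-hydride shift from the adjacent isopropyl carbon moves the positive charge from the secondary centre to an adjacent carbon, generating a more stable tertiary carbocation.
Step 3: Nucleophilic capture of the cation by H2O produces the protonated alcohol (an oxonium ion).
Step 4: Proton transfer from the O–H of the oxonium ion to H2O completes the catalytic cycle and yields the alcohol.
Total: 4 elementary steps.

4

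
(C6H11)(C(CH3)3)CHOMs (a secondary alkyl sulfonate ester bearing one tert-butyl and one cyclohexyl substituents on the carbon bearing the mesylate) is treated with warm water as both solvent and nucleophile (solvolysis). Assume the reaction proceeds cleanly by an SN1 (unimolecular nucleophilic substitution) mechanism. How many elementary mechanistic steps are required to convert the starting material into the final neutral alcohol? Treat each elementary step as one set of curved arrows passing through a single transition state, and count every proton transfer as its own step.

Step 1: Ionisation: the C–O σ-bond cleaves heterolytically; both bonding electrons depart with MsO⁻, leaving a secondary carbocation at the α-carbon.
Step 2: A 1,2-hydride shift from the adjacent cyclohexyl carbon moves the positive charge from the secondary centre to an adjacent carbon, generating a more stable tertiary carbocation.
Step 3: H2O donates an oxygen lone pair into the empty p orbital of the cation, giving a protonated alcohol (an oxonium ion).
Step 4: Proton transfer from the O–H of the oxonium ion to a solvent molecule delivers the neutral alcohol.
Total: 4 elementary steps.

4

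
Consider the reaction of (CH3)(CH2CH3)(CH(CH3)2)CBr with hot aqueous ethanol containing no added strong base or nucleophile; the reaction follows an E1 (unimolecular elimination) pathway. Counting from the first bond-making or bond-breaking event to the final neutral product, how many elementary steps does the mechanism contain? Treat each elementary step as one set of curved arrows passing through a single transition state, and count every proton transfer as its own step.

2

Step 1: The C–Br bond breaks with both electrons going to the bromide; Br⁻ leaves and a tertiary carbocation remains.
(No 1,2-shift: no single shift to an adjacent carbon would give a more stable cation.)
Step 2: Loss of a β-proton to a water (or ethanol) molecule of the solvent: the C–H bonding pair collapses toward the cationic carbon to form the C=C π bond, yielding the alkene.
Total: 2 elementary steps.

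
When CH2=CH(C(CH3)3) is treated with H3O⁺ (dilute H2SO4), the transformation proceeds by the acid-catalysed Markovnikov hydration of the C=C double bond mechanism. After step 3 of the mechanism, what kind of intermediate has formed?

oxonium ion

Step 1: Protonation of the alkene by H3O⁺: the π bond acts as the nucleophile and picks up H⁺, giving the more stable (Markovnikov) secondary carbocation. H2O is released.
Step 2: Carbocation rearrangement: a 1,2-methyl shift from the adjacent tert-butyl carbon converts the initially-formed secondary cation into the more stable tertiary cation.
Step 3: Nucleophilic capture of the cation by H2O produces the protonated alcohol (an oxonium ion).
After step 3 the species present is an oxonium ion.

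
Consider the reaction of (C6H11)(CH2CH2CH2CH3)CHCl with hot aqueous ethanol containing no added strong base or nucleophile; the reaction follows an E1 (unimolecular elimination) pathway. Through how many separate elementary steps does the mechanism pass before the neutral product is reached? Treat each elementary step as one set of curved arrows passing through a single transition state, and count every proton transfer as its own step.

3

Step 1: Unassisted departure of Cl⁻ (taking the C–Cl bonding pair) generates a secondary carbocation.
Step 2: A hydride (H with its bonding pair) migrates from the adjacent cyclohexyl carbon to the cationic centre — a 1,2-hydride shift — upgrading the secondary cation to a tertiary one.
Step 3: A water (or ethanol) molecule (solvent) deprotonates a β-carbon; as the C–H bond breaks, those electrons form the new alkene π bond.
Total: 3 elementary steps.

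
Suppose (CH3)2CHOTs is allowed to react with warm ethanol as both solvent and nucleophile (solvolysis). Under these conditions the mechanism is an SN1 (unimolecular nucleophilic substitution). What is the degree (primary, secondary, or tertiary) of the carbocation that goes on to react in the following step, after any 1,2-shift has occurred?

Step 1: The C–O bond breaks with both electrons going to the tosylate; TsO⁻ leaves and a secondary carbocation remains.
No single 1,2-shift to an adjacent carbon would give a more-substituted cation, so no rearrangement occurs.

secondary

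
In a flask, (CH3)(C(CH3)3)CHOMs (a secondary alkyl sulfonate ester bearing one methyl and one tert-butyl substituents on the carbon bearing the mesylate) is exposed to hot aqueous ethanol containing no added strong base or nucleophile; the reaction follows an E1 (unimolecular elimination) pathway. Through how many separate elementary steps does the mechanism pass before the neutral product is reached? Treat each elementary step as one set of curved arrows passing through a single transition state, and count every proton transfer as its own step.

Step 1: Rate-determining heterolysis of the C–O bond gives MsO⁻ and a secondary carbocation.
Step 2: A 1,2-methyl shift from the adjacent tert-butyl carbon moves the positive charge from the secondary centre to an adjacent carbon, generating a more stable tertiary carbocation.
Step 3: A water (or ethanol) molecule (solvent) deprotonates a β-carbon; as the C–H bond breaks, those electrons form the new alkene π bond.
Total: 3 elementary steps.

3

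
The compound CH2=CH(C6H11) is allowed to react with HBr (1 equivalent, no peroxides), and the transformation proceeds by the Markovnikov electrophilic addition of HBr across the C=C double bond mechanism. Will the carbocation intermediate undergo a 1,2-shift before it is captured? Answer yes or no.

yes

The first-formed carbocation is secondary.
The adjacent cyclohexyl carbon already bears 2 other carbon substituents and has a hydrogen to migrate; after a 1,2-hydride shift from that carbon the positive charge sits on a tertiary centre.
Tertiary is more stable than secondary, so the shift occurs.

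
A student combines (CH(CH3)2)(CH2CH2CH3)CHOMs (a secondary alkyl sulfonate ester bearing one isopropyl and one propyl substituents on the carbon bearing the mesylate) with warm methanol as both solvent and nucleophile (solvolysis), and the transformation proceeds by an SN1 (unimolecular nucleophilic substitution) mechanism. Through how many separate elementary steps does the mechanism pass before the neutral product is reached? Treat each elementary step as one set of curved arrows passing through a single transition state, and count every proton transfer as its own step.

4

Step 1: Rate-determining heterolysis of the C–O bond gives MsO⁻ and a secondary carbocation.
Step 2: Carbocation rearrangement: a 1,2-hydride shift from the adjacent isopropyl carbon converts the initially-formed secondary cation into the more stable tertiary cation.
Step 3: Nucleophilic capture: the oxygen of CH3OH bonds to the cationic carbon, producing an oxonium-ion intermediate.
Step 4: A second solvent molecule removes the proton on oxygen, giving the neutral ether product.
Total: 4 elementary steps.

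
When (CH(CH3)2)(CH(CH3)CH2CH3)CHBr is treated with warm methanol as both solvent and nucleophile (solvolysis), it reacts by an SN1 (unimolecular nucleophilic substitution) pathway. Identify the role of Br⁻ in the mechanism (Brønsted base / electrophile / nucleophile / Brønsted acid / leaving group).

leaving group

Step 1: Ionisation: the C–Br σ-bond cleaves heterolytically; both bonding electrons depart with Br⁻, leaving a secondary carbocation at the α-carbon.
Br⁻ departs with both electrons of the breaking σ-bond — that is the definition of a leaving group.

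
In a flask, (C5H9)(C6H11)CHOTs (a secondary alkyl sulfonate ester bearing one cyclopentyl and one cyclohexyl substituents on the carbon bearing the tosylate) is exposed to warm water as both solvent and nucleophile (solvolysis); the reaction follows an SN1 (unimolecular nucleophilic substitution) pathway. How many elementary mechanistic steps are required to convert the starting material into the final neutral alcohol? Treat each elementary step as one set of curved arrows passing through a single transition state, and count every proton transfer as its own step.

Step 1: Unassisted departure of TsO⁻ (taking the C–O bonding pair) generates a secondary carbocation.
Step 2: A 1,2-hydride shift from the adjacent cyclopentyl carbon moves the positive charge from the secondary centre to an adjacent carbon, generating a more stable tertiary carbocation.
Step 3: A lone pair on the oxygen of H2O attacks the carbocation, forming a new C–O σ-bond and an oxonium ion.
Step 4: Proton transfer from the O–H of the oxonium ion to a solvent molecule delivers the neutral alcohol.
Total: 4 elementary steps.

4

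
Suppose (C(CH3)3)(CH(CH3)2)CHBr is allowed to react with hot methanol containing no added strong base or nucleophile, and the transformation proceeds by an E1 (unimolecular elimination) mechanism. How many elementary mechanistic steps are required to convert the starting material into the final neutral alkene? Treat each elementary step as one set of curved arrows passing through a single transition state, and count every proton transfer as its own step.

Step 1: The C–Br bond breaks with both electrons going to the bromide; Br⁻ leaves and a secondary carbocation remains.
Step 2: A hydride (H with its bonding pair) migrates from the adjacent isopropyl carbon to the cationic centre — a 1,2-hydride shift — upgrading the secondary cation to a tertiary one.
Step 3: Loss of a β-proton to a methanol molecule of the solvent: the C–H bonding pair collapses toward the cationic carbon to form the C=C π bond, yielding the alkene.
Total: 3 elementary steps.

3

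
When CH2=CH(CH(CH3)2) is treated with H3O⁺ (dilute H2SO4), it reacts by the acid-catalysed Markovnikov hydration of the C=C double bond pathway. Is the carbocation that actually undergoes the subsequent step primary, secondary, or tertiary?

Step 1: The π electrons of the C=C bond attack a proton of H3O⁺; Markovnikov addition places the new C–H on the less-substituted alkene carbon, so the positive charge ends up on the more-substituted carbon — a secondary carbocation. H2O is released.
Step 2: Carbocation rearrangement: a 1,2-hydride shift from the adjacent isopropyl carbon converts the initially-formed secondary cation into the more stable tertiary cation.
The cation rearranges from secondary to tertiary via a 1,2-hydride shift from the adjacent isopropyl carbon; the tertiary cation is what reacts next.

tertiary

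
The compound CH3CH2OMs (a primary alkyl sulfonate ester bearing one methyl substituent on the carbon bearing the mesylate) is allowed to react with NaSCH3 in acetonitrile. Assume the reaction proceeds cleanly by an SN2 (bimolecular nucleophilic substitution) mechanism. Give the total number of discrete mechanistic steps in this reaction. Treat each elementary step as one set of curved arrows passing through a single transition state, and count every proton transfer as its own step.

Step 1: CH3S⁻ attacks the back face of the α-carbon while MsO⁻ departs with the C–O bonding pair — a single concerted displacement through a pentacoordinate transition state.
Total: 1 elementary step.

1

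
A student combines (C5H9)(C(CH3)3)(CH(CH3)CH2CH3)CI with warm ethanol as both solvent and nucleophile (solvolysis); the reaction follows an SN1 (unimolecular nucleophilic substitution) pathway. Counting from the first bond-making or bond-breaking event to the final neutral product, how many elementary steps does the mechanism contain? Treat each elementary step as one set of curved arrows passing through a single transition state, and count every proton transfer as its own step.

3

Step 1: The C–I bond breaks with both electrons going to the iodide; I⁻ leaves and a tertiary carbocation remains.
(No 1,2-shift: no single shift to an adjacent carbon would give a more stable cation.)
Step 2: CH3CH2OH donates an oxygen lone pair into the empty p orbital of the cation, giving a protonated ether (an oxonium ion).
Step 3: Deprotonation of the oxonium oxygen by solvent ethanol yields the neutral ether.
Total: 3 elementary steps.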